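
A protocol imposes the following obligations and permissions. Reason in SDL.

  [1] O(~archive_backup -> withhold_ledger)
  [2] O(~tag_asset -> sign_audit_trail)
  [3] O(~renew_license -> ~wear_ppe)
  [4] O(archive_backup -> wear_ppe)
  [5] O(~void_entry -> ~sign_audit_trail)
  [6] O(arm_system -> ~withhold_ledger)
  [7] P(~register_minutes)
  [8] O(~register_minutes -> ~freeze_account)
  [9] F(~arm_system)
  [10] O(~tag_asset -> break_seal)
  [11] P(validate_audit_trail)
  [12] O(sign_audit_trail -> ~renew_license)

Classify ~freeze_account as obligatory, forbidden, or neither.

Neither

Premise 8 is O(~register_minutes -> ~freeze_account), but O(~register_minutes) is not derivable from the premises (the permission P(~register_minutes) asserts only ~O(register_minutes), not O(~register_minutes)), so it does not yield O(~freeze_account).
No premise or chain of K-axiom applications forces O(~freeze_account), and none forces O(freeze_account). So ~freeze_account is neither obligatory nor forbidden under these norms.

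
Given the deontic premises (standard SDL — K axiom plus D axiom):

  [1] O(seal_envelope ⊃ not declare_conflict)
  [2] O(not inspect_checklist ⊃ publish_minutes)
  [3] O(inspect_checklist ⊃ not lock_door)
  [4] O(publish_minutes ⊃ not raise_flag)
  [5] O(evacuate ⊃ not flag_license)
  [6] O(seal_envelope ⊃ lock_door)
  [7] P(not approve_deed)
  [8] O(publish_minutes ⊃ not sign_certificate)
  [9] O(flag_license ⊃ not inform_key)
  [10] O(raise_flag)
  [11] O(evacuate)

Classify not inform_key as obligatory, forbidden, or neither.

Premise 9 is O(flag_license ⊃ not inform_key), but O(flag_license) is not derivable from the premises, so it does not yield O(not inform_key).
No premise or chain of K-axiom applications forces O(not inform_key), and none forces O(inform_key). So not inform_key is neither obligatory nor forbidden under these norms.

Neither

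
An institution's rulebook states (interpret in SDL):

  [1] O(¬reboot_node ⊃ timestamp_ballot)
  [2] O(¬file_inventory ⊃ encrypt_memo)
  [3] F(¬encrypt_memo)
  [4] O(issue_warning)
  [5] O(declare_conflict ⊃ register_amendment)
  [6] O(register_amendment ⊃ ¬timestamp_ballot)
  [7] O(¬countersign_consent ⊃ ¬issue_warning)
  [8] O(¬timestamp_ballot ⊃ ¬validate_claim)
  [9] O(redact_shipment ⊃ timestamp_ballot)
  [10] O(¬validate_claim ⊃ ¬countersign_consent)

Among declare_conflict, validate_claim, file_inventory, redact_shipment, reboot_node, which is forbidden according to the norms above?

From premise 4 we have O(issue_warning).
The contrapositive of premise 7 (O(¬countersign_consent ⊃ ¬issue_warning)) is O(issue_warning ⊃ countersign_consent), and O(issue_warning) is already established, so O(countersign_consent).
Premise 10, O(¬validate_claim ⊃ ¬countersign_consent), contraposes to O(countersign_consent ⊃ validate_claim); with O(countersign_consent) we get O(validate_claim).
The contrapositive of premise 8 (O(¬timestamp_ballot ⊃ ¬validate_claim)) is O(validate_claim ⊃ timestamp_ballot), and O(validate_claim) is already established, so O(timestamp_ballot).
Premise 6 is O(register_amendment ⊃ ¬timestamp_ballot); contrapositively O(timestamp_ballot ⊃ ¬register_amendment). Since O(timestamp_ballot) holds, K gives O(¬register_amendment).
Premise 5 is O(declare_conflict ⊃ register_amendment); contrapositively O(¬register_amendment ⊃ ¬declare_conflict). Since O(¬register_amendment) holds, K gives O(¬declare_conflict).
So O(¬declare_conflict) holds, i.e. declare_conflict is forbidden. None of the other listed options is forbidden under the premises.

declare_conflict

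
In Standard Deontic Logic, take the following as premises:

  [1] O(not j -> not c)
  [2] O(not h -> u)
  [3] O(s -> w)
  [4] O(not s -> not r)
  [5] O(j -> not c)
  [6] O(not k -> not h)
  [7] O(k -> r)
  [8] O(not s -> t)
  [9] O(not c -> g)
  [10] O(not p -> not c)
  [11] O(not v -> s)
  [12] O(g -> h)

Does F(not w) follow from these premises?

Yes

Premises 5 and 1 cover both cases: O(j -> not c) and O(not j -> not c). Since j ∨ not j is a tautology, O(not c) follows.
Premise 9 is O(not c -> g); since O(not c), deontic closure gives O(g).
Applying K to premise 12 (O(g -> h)) and O(g) yields O(h).
Premise 6, O(not k -> not h), contraposes to O(h -> k); with O(h) we get O(k).
With premise 7, O(k -> r), the K-axiom yields O(r).
Premise 4 is O(not s -> not r); contrapositively O(r -> s). Since O(r) holds, K gives O(s).
Applying K to premise 3 (O(s -> w)) and O(s) yields O(w).
Premises 2, 8, 10, 11 do not contribute to this derivation.
So O(w) holds, i.e. F(not w). The claim follows.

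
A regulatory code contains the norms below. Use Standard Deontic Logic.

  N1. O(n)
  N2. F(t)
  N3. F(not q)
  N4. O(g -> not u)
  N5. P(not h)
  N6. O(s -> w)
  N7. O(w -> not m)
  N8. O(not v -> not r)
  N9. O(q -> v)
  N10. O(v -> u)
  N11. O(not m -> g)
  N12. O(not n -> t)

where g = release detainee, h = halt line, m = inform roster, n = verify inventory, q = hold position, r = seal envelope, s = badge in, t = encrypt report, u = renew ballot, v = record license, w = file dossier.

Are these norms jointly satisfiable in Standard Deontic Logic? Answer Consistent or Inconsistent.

Premise 12 is O(not n -> t), but O(not n) is not derivable from the premises, so it does not yield O(t).
So O(t) is not derivable, and the apparent clash with O(not t) does not arise.
A world satisfying every obligation exists (e.g. g=false, h=false, m=true, n=true, q=true, r=false, s=false, t=false, u=true, v=true, w=false); no atom is both obligatory and forbidden, so the set is consistent.

Consistent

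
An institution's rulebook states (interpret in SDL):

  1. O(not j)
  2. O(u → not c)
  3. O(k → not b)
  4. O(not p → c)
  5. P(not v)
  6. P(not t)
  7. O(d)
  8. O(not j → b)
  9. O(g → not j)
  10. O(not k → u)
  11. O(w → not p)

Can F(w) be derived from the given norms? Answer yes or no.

Yes

From premise 1 we have O(not j).
Premise 8 is O(not j → b); since O(not j), deontic closure gives O(b).
Premise 3 is O(k → not b); contrapositively O(b → not k). Since O(b) holds, K gives O(not k).
From O(not k) and premise 10, O(not k → u), we obtain O(u).
With premise 2, O(u → not c), the K-axiom yields O(not c).
The contrapositive of premise 4 (O(not p → c)) is O(not c → p), and O(not c) is already established, so O(p).
The contrapositive of premise 11 (O(w → not p)) is O(p → not w), and O(p) is already established, so O(not w).
Premises 5, 6, 7, 9 do not contribute to this derivation.
So O(not w) holds, i.e. F(w). The claim follows.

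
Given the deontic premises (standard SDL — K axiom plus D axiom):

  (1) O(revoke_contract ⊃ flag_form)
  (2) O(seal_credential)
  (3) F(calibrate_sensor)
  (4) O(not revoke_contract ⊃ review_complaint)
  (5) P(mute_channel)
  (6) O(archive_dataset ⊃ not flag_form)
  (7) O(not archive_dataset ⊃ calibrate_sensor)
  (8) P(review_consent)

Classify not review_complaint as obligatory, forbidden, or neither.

Premise 3 is F(calibrate_sensor), i.e. O(not calibrate_sensor).
Premise 7, O(not archive_dataset ⊃ calibrate_sensor), contraposes to O(not calibrate_sensor ⊃ archive_dataset); with O(not calibrate_sensor) we get O(archive_dataset).
From O(archive_dataset) and premise 6, O(archive_dataset ⊃ not flag_form), we obtain O(not flag_form).
Premise 1, O(revoke_contract ⊃ flag_form), contraposes to O(not flag_form ⊃ not revoke_contract); with O(not flag_form) we get O(not revoke_contract).
From O(not revoke_contract) and premise 4, O(not revoke_contract ⊃ review_complaint), we obtain O(review_complaint).
Premises 2, 5, 8 do not contribute to this derivation.
Thus O(review_complaint), which is F(not review_complaint): not review_complaint is forbidden.

Forbidden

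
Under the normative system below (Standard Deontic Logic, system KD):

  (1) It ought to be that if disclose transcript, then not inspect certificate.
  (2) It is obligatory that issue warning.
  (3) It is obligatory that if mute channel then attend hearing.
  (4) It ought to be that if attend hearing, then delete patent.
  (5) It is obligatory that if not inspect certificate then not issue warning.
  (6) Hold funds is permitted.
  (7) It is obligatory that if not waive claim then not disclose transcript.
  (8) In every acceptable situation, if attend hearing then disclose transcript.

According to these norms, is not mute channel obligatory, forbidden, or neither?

Obligatory

Premise 2 states O(issue_warning) outright.
Premise 5 is O(¬inspect_certificate → ¬issue_warning); contrapositively O(issue_warning → inspect_certificate). Since O(issue_warning) holds, K gives O(inspect_certificate).
Premise 1, O(disclose_transcript → ¬inspect_certificate), contraposes to O(inspect_certificate → ¬disclose_transcript); with O(inspect_certificate) we get O(¬disclose_transcript).
Premise 8, O(attend_hearing → disclose_transcript), contraposes to O(¬disclose_transcript → ¬attend_hearing); with O(¬disclose_transcript) we get O(¬attend_hearing).
The contrapositive of premise 3 (O(mute_channel → attend_hearing)) is O(¬attend_hearing → ¬mute_channel), and O(¬attend_hearing) is already established, so O(¬mute_channel).
Premises 4, 6, 7 do not contribute to this derivation.
Hence ¬mute_channel is obligatory.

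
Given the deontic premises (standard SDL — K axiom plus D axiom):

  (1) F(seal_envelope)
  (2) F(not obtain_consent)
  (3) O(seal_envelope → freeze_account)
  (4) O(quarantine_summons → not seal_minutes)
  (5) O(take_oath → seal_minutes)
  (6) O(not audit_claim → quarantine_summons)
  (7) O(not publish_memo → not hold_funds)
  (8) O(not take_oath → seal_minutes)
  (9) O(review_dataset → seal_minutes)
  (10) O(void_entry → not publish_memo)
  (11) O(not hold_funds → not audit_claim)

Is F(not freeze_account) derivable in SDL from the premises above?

Premise 3 is O(seal_envelope → freeze_account), but O(seal_envelope) is not derivable from the premises, so it does not yield O(freeze_account).
No other premise forces O(freeze_account). An ideal world satisfying every premise can still have not freeze_account true, so F(not freeze_account) is not derivable.

No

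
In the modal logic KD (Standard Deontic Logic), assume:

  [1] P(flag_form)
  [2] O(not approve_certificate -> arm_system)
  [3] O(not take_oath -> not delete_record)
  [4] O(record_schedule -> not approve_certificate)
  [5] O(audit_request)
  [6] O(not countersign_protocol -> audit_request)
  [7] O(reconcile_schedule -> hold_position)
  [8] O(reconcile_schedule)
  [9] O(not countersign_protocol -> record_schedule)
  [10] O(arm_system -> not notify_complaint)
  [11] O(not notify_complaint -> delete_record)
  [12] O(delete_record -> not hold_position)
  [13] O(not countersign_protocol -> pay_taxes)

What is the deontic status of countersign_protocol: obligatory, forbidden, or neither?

Premise 8 states O(reconcile_schedule) outright.
Premise 7 is O(reconcile_schedule -> hold_position); since O(reconcile_schedule), deontic closure gives O(hold_position).
The contrapositive of premise 12 (O(delete_record -> not hold_position)) is O(hold_position -> not delete_record), and O(hold_position) is already established, so O(not delete_record).
The contrapositive of premise 11 (O(not notify_complaint -> delete_record)) is O(not delete_record -> notify_complaint), and O(not delete_record) is already established, so O(notify_complaint).
The contrapositive of premise 10 (O(arm_system -> not notify_complaint)) is O(notify_complaint -> not arm_system), and O(notify_complaint) is already established, so O(not arm_system).
The contrapositive of premise 2 (O(not approve_certificate -> arm_system)) is O(not arm_system -> approve_certificate), and O(not arm_system) is already established, so O(approve_certificate).
Premise 4, O(record_schedule -> not approve_certificate), contraposes to O(approve_certificate -> not record_schedule); with O(approve_certificate) we get O(not record_schedule).
Premise 9, O(not countersign_protocol -> record_schedule), contraposes to O(not record_schedule -> countersign_protocol); with O(not record_schedule) we get O(countersign_protocol).
Premises 1, 3, 5, 6, 13 do not contribute to this derivation.
Hence countersign_protocol is obligatory.

Obligatory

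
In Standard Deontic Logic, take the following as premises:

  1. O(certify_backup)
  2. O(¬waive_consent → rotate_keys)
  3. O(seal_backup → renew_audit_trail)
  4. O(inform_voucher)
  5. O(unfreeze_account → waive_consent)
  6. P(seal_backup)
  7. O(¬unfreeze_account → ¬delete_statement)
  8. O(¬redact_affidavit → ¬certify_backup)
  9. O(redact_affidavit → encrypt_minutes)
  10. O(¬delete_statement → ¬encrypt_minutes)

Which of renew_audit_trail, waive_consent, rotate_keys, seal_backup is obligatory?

Premise 1 states O(certify_backup) outright.
The contrapositive of premise 8 (O(¬redact_affidavit → ¬certify_backup)) is O(certify_backup → redact_affidavit), and O(certify_backup) is already established, so O(redact_affidavit).
Premise 9 is O(redact_affidavit → encrypt_minutes); since O(redact_affidavit), deontic closure gives O(encrypt_minutes).
Premise 10 is O(¬delete_statement → ¬encrypt_minutes); contrapositively O(encrypt_minutes → delete_statement). Since O(encrypt_minutes) holds, K gives O(delete_statement).
The contrapositive of premise 7 (O(¬unfreeze_account → ¬delete_statement)) is O(delete_statement → unfreeze_account), and O(delete_statement) is already established, so O(unfreeze_account).
With premise 5, O(unfreeze_account → waive_consent), the K-axiom yields O(waive_consent).
So O(waive_consent) holds — waive_consent is obligatory. None of the other listed options is made obligatory by any chain of premises.

waive_consent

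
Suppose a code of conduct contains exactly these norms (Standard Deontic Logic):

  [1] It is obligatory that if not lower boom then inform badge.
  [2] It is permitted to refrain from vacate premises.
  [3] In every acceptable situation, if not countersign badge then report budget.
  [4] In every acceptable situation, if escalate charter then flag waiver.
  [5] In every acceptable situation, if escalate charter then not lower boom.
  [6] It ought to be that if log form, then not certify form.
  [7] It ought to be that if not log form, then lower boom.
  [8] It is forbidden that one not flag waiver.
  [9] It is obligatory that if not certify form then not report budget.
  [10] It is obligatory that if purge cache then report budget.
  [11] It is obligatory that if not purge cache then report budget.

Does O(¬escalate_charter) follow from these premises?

Premises 11 and 10 cover both cases: O(¬purge_cache → report_budget) and O(purge_cache → report_budget). Since ¬purge_cache ∨ purge_cache is a tautology, O(report_budget) follows.
Premise 9, O(¬certify_form → ¬report_budget), contraposes to O(report_budget → certify_form); with O(report_budget) we get O(certify_form).
The contrapositive of premise 6 (O(log_form → ¬certify_form)) is O(certify_form → ¬log_form), and O(certify_form) is already established, so O(¬log_form).
With premise 7, O(¬log_form → lower_boom), the K-axiom yields O(lower_boom).
Premise 5 is O(escalate_charter → ¬lower_boom); contrapositively O(lower_boom → ¬escalate_charter). Since O(lower_boom) holds, K gives O(¬escalate_charter).
Premises 1, 2, 3, 4, 8 do not contribute to this derivation.
So O(¬escalate_charter) follows.

Yes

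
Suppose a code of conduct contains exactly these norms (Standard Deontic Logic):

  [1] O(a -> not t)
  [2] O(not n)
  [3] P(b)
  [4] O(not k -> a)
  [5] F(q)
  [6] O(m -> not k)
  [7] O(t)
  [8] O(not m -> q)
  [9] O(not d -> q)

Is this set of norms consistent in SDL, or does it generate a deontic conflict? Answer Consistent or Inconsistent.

Premise 7 gives O(t).
The contrapositive of premise 1 (O(a -> not t)) is O(t -> not a), and O(t) is already established, so O(not a).
The contrapositive of premise 4 (O(not k -> a)) is O(not a -> k), and O(not a) is already established, so O(k).
Premise 6 is O(m -> not k); contrapositively O(k -> not m). Since O(k) holds, K gives O(not m).
From O(not m) and premise 8, O(not m -> q), we obtain O(q).
However, F(q) at premise 5 amounts to O(not q).
We now have both O(q) and O(not q) — q is simultaneously obligatory and forbidden, violating the D-axiom.

Inconsistent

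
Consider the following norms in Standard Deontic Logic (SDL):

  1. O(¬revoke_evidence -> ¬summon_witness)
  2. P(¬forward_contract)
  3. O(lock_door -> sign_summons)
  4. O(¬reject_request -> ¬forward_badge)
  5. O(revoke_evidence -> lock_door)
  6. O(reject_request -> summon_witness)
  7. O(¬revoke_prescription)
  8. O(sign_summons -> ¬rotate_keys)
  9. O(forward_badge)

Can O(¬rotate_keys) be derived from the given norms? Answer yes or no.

Yes

Premise 9 states O(forward_badge) outright.
Premise 4 is O(¬reject_request -> ¬forward_badge); contrapositively O(forward_badge -> reject_request). Since O(forward_badge) holds, K gives O(reject_request).
From O(reject_request) and premise 6, O(reject_request -> summon_witness), we obtain O(summon_witness).
Premise 1, O(¬revoke_evidence -> ¬summon_witness), contraposes to O(summon_witness -> revoke_evidence); with O(summon_witness) we get O(revoke_evidence).
With premise 5, O(revoke_evidence -> lock_door), the K-axiom yields O(lock_door).
Applying K to premise 3 (O(lock_door -> sign_summons)) and O(lock_door) yields O(sign_summons).
From O(sign_summons) and premise 8, O(sign_summons -> ¬rotate_keys), we obtain O(¬rotate_keys).
Premises 2, 7 do not contribute to this derivation.
So O(¬rotate_keys) follows.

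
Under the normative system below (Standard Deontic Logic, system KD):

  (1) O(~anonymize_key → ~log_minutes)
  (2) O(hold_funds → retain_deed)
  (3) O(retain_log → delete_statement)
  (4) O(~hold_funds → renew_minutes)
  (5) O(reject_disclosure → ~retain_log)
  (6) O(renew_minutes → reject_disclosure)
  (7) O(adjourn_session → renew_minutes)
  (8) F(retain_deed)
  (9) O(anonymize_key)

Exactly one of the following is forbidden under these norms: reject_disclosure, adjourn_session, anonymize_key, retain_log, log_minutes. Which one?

Premise 8, F(retain_deed), is equivalent to O(~retain_deed).
Premise 2, O(hold_funds → retain_deed), contraposes to O(~retain_deed → ~hold_funds); with O(~retain_deed) we get O(~hold_funds).
From O(~hold_funds) and premise 4, O(~hold_funds → renew_minutes), we obtain O(renew_minutes).
From O(renew_minutes) and premise 6, O(renew_minutes → reject_disclosure), we obtain O(reject_disclosure).
Premise 5 is O(reject_disclosure → ~retain_log); since O(reject_disclosure), deontic closure gives O(~retain_log).
So O(~retain_log) holds, i.e. retain_log is forbidden. None of the other listed options is forbidden under the premises.

retain_log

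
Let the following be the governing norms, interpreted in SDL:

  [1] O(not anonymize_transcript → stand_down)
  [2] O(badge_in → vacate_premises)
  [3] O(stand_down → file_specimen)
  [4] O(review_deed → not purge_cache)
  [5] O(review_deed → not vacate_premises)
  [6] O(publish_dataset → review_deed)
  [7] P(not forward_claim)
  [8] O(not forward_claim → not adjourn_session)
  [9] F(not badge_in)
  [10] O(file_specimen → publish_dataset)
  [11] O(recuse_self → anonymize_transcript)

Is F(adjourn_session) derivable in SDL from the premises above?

No

Premise 8 is O(not forward_claim → not adjourn_session), but O(not forward_claim) is not derivable from the premises (the permission P(not forward_claim) asserts only not O(forward_claim), not O(not forward_claim)), so it does not yield O(not adjourn_session).
No other premise forces O(not adjourn_session). An ideal world satisfying every premise can still have adjourn_session true, so F(adjourn_session) is not derivable.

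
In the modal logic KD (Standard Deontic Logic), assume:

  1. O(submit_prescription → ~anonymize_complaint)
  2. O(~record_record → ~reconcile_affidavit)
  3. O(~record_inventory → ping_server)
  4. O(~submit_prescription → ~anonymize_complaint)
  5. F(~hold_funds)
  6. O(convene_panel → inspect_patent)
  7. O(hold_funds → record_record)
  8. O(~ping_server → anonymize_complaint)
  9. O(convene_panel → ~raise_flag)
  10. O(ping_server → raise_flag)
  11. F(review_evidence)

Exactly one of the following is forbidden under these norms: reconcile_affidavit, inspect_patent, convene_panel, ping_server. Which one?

Premises 4 and 1 are O(~submit_prescription → ~anonymize_complaint) and O(submit_prescription → ~anonymize_complaint); every ideal world satisfies ~submit_prescription or submit_prescription, so in either case ~anonymize_complaint holds — hence O(~anonymize_complaint).
The contrapositive of premise 8 (O(~ping_server → anonymize_complaint)) is O(~anonymize_complaint → ping_server), and O(~anonymize_complaint) is already established, so O(ping_server).
With premise 10, O(ping_server → raise_flag), the K-axiom yields O(raise_flag).
Premise 9 is O(convene_panel → ~raise_flag); contrapositively O(raise_flag → ~convene_panel). Since O(raise_flag) holds, K gives O(~convene_panel).
So O(~convene_panel) holds, i.e. convene_panel is forbidden. None of the other listed options is forbidden under the premises.

convene_panel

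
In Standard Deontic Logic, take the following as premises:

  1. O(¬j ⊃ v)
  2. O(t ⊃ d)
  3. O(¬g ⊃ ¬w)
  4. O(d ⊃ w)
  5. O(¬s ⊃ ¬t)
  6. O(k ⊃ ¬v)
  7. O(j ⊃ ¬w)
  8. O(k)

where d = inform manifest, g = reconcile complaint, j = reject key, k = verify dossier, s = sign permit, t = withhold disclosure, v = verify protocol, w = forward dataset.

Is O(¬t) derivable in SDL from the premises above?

Premise 8 gives O(k).
Applying K to premise 6 (O(k ⊃ ¬v)) and O(k) yields O(¬v).
Premise 1, O(¬j ⊃ v), contraposes to O(¬v ⊃ j); with O(¬v) we get O(j).
With premise 7, O(j ⊃ ¬w), the K-axiom yields O(¬w).
Premise 4, O(d ⊃ w), contraposes to O(¬w ⊃ ¬d); with O(¬w) we get O(¬d).
Premise 2 is O(t ⊃ d); contrapositively O(¬d ⊃ ¬t). Since O(¬d) holds, K gives O(¬t).
Premises 3, 5 do not contribute to this derivation.
So O(¬t) follows.

Yes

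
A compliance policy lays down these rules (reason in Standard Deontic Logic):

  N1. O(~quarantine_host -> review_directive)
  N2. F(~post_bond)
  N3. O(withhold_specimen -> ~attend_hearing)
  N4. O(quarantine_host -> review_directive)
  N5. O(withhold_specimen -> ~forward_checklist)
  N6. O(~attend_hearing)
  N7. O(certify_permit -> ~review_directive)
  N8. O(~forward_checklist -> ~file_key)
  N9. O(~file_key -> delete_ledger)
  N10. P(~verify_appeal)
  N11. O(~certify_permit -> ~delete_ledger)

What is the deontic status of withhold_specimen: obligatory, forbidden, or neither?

Premises 1 and 4 cover both cases: O(~quarantine_host -> review_directive) and O(quarantine_host -> review_directive). Since ~quarantine_host ∨ quarantine_host is a tautology, O(review_directive) follows.
Premise 7 is O(certify_permit -> ~review_directive); contrapositively O(review_directive -> ~certify_permit). Since O(review_directive) holds, K gives O(~certify_permit).
With premise 11, O(~certify_permit -> ~delete_ledger), the K-axiom yields O(~delete_ledger).
The contrapositive of premise 9 (O(~file_key -> delete_ledger)) is O(~delete_ledger -> file_key), and O(~delete_ledger) is already established, so O(file_key).
Premise 8, O(~forward_checklist -> ~file_key), contraposes to O(file_key -> forward_checklist); with O(file_key) we get O(forward_checklist).
Premise 5, O(withhold_specimen -> ~forward_checklist), contraposes to O(forward_checklist -> ~withhold_specimen); with O(forward_checklist) we get O(~withhold_specimen).
Premises 2, 3, 6, 10 do not contribute to this derivation.
Thus O(~withhold_specimen), which is F(withhold_specimen): withhold_specimen is forbidden.

Forbidden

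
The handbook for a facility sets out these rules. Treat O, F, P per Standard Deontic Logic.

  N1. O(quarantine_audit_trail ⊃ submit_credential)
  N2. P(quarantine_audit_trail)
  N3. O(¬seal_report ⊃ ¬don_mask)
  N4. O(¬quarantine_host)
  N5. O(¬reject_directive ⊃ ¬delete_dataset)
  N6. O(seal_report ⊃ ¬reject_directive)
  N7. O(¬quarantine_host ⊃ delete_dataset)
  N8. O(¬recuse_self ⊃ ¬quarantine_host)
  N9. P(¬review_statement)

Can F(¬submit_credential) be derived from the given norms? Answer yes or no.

No

Premise 1 is O(quarantine_audit_trail ⊃ submit_credential), but O(quarantine_audit_trail) is not derivable from the premises (the permission P(quarantine_audit_trail) asserts only ¬O(¬quarantine_audit_trail), not O(quarantine_audit_trail)), so it does not yield O(submit_credential).
No other premise forces O(submit_credential). An ideal world satisfying every premise can still have ¬submit_credential true, so F(¬submit_credential) is not derivable.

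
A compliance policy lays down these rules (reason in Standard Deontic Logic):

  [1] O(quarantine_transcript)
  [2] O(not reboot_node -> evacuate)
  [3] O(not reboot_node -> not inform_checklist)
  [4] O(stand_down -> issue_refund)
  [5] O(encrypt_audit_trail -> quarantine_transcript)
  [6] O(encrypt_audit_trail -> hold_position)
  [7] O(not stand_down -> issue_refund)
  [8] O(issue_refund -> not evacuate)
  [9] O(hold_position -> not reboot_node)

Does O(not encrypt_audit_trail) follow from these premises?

Premises 7 and 4 cover both cases: O(not stand_down -> issue_refund) and O(stand_down -> issue_refund). Since not stand_down ∨ stand_down is a tautology, O(issue_refund) follows.
From O(issue_refund) and premise 8, O(issue_refund -> not evacuate), we obtain O(not evacuate).
The contrapositive of premise 2 (O(not reboot_node -> evacuate)) is O(not evacuate -> reboot_node), and O(not evacuate) is already established, so O(reboot_node).
Premise 9 is O(hold_position -> not reboot_node); contrapositively O(reboot_node -> not hold_position). Since O(reboot_node) holds, K gives O(not hold_position).
Premise 6 is O(encrypt_audit_trail -> hold_position); contrapositively O(not hold_position -> not encrypt_audit_trail). Since O(not hold_position) holds, K gives O(not encrypt_audit_trail).
Premises 1, 3, 5 do not contribute to this derivation.
So O(not encrypt_audit_trail) follows.

Yes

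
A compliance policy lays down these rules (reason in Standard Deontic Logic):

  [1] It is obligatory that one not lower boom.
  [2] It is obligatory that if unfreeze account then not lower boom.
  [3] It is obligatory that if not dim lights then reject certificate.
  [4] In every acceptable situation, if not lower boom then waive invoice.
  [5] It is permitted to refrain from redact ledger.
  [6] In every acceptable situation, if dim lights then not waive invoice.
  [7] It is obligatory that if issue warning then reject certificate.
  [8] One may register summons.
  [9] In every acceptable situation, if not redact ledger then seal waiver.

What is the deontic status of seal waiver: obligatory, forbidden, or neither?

Neither

Premise 9 is O(¬redact_ledger → seal_waiver), but O(¬redact_ledger) is not derivable from the premises (the permission P(¬redact_ledger) asserts only ¬O(redact_ledger), not O(¬redact_ledger)), so it does not yield O(seal_waiver).
No premise or chain of K-axiom applications forces O(seal_waiver), and none forces O(¬seal_waiver). So seal_waiver is neither obligatory nor forbidden under these norms.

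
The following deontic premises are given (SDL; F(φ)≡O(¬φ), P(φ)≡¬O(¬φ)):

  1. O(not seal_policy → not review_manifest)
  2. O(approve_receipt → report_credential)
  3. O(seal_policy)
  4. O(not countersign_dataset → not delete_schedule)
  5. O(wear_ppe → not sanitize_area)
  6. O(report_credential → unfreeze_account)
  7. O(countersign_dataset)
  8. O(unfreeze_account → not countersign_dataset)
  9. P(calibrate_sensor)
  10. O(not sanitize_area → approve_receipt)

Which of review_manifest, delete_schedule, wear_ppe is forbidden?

wear_ppe

Premise 7 states O(countersign_dataset) outright.
Premise 8, O(unfreeze_account → not countersign_dataset), contraposes to O(countersign_dataset → not unfreeze_account); with O(countersign_dataset) we get O(not unfreeze_account).
Premise 6 is O(report_credential → unfreeze_account); contrapositively O(not unfreeze_account → not report_credential). Since O(not unfreeze_account) holds, K gives O(not report_credential).
Premise 2, O(approve_receipt → report_credential), contraposes to O(not report_credential → not approve_receipt); with O(not report_credential) we get O(not approve_receipt).
Premise 10 is O(not sanitize_area → approve_receipt); contrapositively O(not approve_receipt → sanitize_area). Since O(not approve_receipt) holds, K gives O(sanitize_area).
The contrapositive of premise 5 (O(wear_ppe → not sanitize_area)) is O(sanitize_area → not wear_ppe), and O(sanitize_area) is already established, so O(not wear_ppe).
So O(not wear_ppe) holds, i.e. wear_ppe is forbidden. None of the other listed options is forbidden under the premises.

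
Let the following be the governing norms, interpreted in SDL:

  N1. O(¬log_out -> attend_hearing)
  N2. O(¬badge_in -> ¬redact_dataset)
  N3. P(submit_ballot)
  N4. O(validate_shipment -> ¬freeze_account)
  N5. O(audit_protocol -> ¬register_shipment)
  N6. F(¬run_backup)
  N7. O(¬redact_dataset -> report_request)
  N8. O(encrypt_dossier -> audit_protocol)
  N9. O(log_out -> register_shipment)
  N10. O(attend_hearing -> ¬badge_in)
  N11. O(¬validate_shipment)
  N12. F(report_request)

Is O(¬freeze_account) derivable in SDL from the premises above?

No

Premise 4 is O(validate_shipment -> ¬freeze_account), but O(validate_shipment) is not derivable from the premises, so it does not yield O(¬freeze_account).
No other premise forces O(¬freeze_account). An ideal world satisfying every premise can still have ¬freeze_account false, so O(¬freeze_account) is not derivable.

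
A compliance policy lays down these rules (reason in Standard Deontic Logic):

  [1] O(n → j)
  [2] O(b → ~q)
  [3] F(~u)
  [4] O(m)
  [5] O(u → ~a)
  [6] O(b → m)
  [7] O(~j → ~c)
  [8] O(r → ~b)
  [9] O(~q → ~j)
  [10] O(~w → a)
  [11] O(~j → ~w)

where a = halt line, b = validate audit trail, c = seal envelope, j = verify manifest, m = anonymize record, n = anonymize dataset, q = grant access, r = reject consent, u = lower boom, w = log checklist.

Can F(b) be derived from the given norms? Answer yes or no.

Yes

Premise 3 is F(~u), i.e. O(u).
From O(u) and premise 5, O(u → ~a), we obtain O(~a).
The contrapositive of premise 10 (O(~w → a)) is O(~a → w), and O(~a) is already established, so O(w).
Premise 11 is O(~j → ~w); contrapositively O(w → j). Since O(w) holds, K gives O(j).
Premise 9 is O(~q → ~j); contrapositively O(j → q). Since O(j) holds, K gives O(q).
Premise 2, O(b → ~q), contraposes to O(q → ~b); with O(q) we get O(~b).
Premises 1, 4, 6, 7, 8 do not contribute to this derivation.
So O(~b) holds, i.e. F(b). The claim follows.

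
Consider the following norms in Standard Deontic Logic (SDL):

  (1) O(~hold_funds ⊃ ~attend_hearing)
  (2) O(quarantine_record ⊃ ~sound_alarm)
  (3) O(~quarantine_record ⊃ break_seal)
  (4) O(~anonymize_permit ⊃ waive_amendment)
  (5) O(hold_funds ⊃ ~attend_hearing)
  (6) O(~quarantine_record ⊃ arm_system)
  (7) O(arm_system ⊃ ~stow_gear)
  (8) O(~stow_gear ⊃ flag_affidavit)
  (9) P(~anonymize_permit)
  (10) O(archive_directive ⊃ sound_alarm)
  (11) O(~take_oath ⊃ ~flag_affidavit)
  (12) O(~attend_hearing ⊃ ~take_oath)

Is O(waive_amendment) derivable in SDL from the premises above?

Premise 4 is O(~anonymize_permit ⊃ waive_amendment), but O(~anonymize_permit) is not derivable from the premises (the permission P(~anonymize_permit) asserts only ~O(anonymize_permit), not O(~anonymize_permit)), so it does not yield O(waive_amendment).
No other premise forces O(waive_amendment). An ideal world satisfying every premise can still have waive_amendment false, so O(waive_amendment) is not derivable.

No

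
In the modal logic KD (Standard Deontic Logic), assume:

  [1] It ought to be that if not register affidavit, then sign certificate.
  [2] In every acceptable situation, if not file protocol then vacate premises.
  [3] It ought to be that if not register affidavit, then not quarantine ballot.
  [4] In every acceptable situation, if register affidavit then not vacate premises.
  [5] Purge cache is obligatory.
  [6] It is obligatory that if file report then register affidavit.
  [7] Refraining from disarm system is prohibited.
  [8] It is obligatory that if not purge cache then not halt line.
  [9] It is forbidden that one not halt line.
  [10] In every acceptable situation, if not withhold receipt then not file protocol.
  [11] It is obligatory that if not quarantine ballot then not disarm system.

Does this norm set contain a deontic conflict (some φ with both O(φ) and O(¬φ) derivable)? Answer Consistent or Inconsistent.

Consistent

Premise 8 is O(¬purge_cache → ¬halt_line), but O(¬purge_cache) is not derivable from the premises, so it does not yield O(¬halt_line).
So O(¬halt_line) is not derivable, and the apparent clash with O(halt_line) does not arise.
A world satisfying every obligation exists (e.g. disarm_system=true, file_protocol=true, file_report=false, halt_line=true, purge_cache=true, quarantine_ballot=true, register_affidavit=true, sign_certificate=false, vacate_premises=false, withhold_receipt=true); no atom is both obligatory and forbidden, so the set is consistent.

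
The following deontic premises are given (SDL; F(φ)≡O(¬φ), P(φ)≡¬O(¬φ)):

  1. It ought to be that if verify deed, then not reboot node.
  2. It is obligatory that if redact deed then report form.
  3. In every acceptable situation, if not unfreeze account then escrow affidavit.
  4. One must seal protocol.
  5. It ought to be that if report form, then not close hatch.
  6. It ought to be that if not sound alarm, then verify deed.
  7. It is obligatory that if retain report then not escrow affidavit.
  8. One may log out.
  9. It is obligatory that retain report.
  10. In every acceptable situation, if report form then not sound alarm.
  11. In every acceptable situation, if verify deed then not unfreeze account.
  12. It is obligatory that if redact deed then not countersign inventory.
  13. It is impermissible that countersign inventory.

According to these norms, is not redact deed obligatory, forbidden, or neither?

From premise 9 we have O(retain_report).
From O(retain_report) and premise 7, O(retain_report → ¬escrow_affidavit), we obtain O(¬escrow_affidavit).
The contrapositive of premise 3 (O(¬unfreeze_account → escrow_affidavit)) is O(¬escrow_affidavit → unfreeze_account), and O(¬escrow_affidavit) is already established, so O(unfreeze_account).
The contrapositive of premise 11 (O(verify_deed → ¬unfreeze_account)) is O(unfreeze_account → ¬verify_deed), and O(unfreeze_account) is already established, so O(¬verify_deed).
The contrapositive of premise 6 (O(¬sound_alarm → verify_deed)) is O(¬verify_deed → sound_alarm), and O(¬verify_deed) is already established, so O(sound_alarm).
Premise 10, O(report_form → ¬sound_alarm), contraposes to O(sound_alarm → ¬report_form); with O(sound_alarm) we get O(¬report_form).
Premise 2, O(redact_deed → report_form), contraposes to O(¬report_form → ¬redact_deed); with O(¬report_form) we get O(¬redact_deed).
Premises 1, 4, 5, 8, 12, 13 do not contribute to this derivation.
Hence ¬redact_deed is obligatory.

Obligatory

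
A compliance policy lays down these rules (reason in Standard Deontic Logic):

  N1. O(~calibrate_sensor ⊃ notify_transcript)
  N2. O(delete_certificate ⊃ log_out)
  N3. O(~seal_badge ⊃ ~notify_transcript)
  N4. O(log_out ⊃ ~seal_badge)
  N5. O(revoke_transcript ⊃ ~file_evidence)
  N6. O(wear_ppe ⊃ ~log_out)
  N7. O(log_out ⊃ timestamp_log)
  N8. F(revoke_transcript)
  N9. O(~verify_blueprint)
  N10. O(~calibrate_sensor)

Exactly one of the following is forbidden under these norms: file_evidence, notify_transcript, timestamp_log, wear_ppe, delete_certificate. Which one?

Premise 10 states O(~calibrate_sensor) outright.
From O(~calibrate_sensor) and premise 1, O(~calibrate_sensor ⊃ notify_transcript), we obtain O(notify_transcript).
Premise 3 is O(~seal_badge ⊃ ~notify_transcript); contrapositively O(notify_transcript ⊃ seal_badge). Since O(notify_transcript) holds, K gives O(seal_badge).
Premise 4 is O(log_out ⊃ ~seal_badge); contrapositively O(seal_badge ⊃ ~log_out). Since O(seal_badge) holds, K gives O(~log_out).
Premise 2, O(delete_certificate ⊃ log_out), contraposes to O(~log_out ⊃ ~delete_certificate); with O(~log_out) we get O(~delete_certificate).
So O(~delete_certificate) holds, i.e. delete_certificate is forbidden. None of the other listed options is forbidden under the premises.

delete_certificate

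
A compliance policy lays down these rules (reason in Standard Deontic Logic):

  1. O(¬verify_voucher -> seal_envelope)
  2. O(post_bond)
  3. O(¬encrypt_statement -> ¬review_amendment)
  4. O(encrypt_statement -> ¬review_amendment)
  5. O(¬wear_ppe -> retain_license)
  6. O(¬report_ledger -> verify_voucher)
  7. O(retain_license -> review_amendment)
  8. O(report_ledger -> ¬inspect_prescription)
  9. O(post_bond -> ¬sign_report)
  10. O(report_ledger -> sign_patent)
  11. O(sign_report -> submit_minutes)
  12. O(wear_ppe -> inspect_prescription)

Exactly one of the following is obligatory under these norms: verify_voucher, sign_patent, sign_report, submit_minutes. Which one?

verify_voucher

Premises 3 and 4 cover both cases: O(¬encrypt_statement -> ¬review_amendment) and O(encrypt_statement -> ¬review_amendment). Since ¬encrypt_statement ∨ encrypt_statement is a tautology, O(¬review_amendment) follows.
The contrapositive of premise 7 (O(retain_license -> review_amendment)) is O(¬review_amendment -> ¬retain_license), and O(¬review_amendment) is already established, so O(¬retain_license).
The contrapositive of premise 5 (O(¬wear_ppe -> retain_license)) is O(¬retain_license -> wear_ppe), and O(¬retain_license) is already established, so O(wear_ppe).
Premise 12 is O(wear_ppe -> inspect_prescription); since O(wear_ppe), deontic closure gives O(inspect_prescription).
Premise 8 is O(report_ledger -> ¬inspect_prescription); contrapositively O(inspect_prescription -> ¬report_ledger). Since O(inspect_prescription) holds, K gives O(¬report_ledger).
Applying K to premise 6 (O(¬report_ledger -> verify_voucher)) and O(¬report_ledger) yields O(verify_voucher).
So O(verify_voucher) holds — verify_voucher is obligatory. None of the other listed options is made obligatory by any chain of premises.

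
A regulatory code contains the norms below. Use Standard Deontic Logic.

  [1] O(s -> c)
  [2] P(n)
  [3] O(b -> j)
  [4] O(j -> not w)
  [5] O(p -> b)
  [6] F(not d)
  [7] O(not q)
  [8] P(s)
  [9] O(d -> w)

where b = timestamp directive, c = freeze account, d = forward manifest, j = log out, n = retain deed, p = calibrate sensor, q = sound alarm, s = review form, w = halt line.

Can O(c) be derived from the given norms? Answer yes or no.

Premise 1 is O(s -> c), but O(s) is not derivable from the premises (the permission P(s) asserts only not O(not s), not O(s)), so it does not yield O(c).
No other premise forces O(c). An ideal world satisfying every premise can still have c false, so O(c) is not derivable.

No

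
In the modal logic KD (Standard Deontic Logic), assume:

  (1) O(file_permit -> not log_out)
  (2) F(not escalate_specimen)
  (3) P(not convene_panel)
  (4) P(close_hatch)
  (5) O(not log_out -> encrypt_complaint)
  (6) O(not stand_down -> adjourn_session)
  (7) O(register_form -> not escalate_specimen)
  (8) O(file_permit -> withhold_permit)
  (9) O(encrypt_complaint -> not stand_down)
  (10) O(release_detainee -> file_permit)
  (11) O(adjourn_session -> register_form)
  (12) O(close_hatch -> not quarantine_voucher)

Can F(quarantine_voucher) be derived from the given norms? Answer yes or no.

Premise 12 is O(close_hatch -> not quarantine_voucher), but O(close_hatch) is not derivable from the premises (the permission P(close_hatch) asserts only not O(not close_hatch), not O(close_hatch)), so it does not yield O(not quarantine_voucher).
No other premise forces O(not quarantine_voucher). An ideal world satisfying every premise can still have quarantine_voucher true, so F(quarantine_voucher) is not derivable.

No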